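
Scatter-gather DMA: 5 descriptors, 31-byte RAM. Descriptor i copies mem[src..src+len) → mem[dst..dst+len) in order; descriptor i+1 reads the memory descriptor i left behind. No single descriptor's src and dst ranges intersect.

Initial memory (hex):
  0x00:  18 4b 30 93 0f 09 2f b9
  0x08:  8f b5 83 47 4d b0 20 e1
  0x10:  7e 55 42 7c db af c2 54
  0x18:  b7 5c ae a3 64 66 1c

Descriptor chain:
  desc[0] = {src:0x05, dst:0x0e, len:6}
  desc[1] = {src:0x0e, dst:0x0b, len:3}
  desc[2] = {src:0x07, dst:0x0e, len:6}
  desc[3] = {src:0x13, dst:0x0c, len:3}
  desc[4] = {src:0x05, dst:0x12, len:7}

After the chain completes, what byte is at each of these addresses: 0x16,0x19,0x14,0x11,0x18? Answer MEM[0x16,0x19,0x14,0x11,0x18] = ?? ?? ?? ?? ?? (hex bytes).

  after D0: wrote 6B at 0x0e = 092fb98fb583
  after D1: wrote 3B at 0x0b = 092fb9
  after D2: wrote 6B at 0x0e = b98fb583092f
  after D3: wrote 3B at 0x0c = 2fdbaf
  after D4: wrote 7B at 0x12 = 092fb98fb58309
query mem[0x16]=0xb5, mem[0x19]=0x5c, mem[0x14]=0xb9, mem[0x11]=0x83, mem[0x18]=0x09

MEM[0x16,0x19,0x14,0x11,0x18] = b5 5c b9 83 09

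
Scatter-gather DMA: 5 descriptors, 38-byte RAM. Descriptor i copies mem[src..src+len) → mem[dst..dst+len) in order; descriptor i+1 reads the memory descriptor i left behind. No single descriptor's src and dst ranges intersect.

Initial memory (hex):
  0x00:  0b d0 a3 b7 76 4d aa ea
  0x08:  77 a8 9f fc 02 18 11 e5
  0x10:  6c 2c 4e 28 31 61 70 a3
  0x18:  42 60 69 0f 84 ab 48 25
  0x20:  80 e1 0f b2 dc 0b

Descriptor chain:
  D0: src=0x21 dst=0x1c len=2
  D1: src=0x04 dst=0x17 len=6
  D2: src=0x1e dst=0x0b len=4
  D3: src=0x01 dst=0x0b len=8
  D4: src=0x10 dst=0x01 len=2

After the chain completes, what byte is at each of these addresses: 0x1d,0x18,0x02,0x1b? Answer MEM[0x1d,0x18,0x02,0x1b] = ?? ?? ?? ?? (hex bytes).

MEM[0x1d,0x18,0x02,0x1b] = 0f 4d ea 77

D0: mem[0x1c..0x1d] <- [e1 0f]
D1: mem[0x17..0x1c] <- [76 4d aa ea 77 a8]
D2: mem[0x0b..0x0e] <- [48 25 80 e1]
D3: mem[0x0b..0x12] <- [d0 a3 b7 76 4d aa ea 77]
D4: mem[0x01..0x02] <- [aa ea]
query mem[0x1d]=0x0f, mem[0x18]=0x4d, mem[0x02]=0xea, mem[0x1b]=0x77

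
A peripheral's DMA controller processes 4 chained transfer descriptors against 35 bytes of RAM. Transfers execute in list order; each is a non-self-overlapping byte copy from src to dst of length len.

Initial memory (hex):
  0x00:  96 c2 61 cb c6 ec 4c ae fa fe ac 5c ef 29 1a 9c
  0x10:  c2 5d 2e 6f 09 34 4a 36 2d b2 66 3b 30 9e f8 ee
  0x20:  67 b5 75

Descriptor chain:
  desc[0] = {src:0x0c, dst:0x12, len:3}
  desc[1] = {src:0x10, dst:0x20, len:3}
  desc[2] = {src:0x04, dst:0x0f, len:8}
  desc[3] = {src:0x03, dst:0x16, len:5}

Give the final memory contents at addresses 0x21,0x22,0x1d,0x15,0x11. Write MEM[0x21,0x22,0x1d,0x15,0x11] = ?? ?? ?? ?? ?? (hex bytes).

MEM[0x21,0x22,0x1d,0x15,0x11] = 5d ef 9e ac 4c

  after D0: wrote 3B at 0x12 = ef291a
  after D1: wrote 3B at 0x20 = c25def
  after D2: wrote 8B at 0x0f = c6ec4caefafeac5c
  after D3: wrote 5B at 0x16 = cbc6ec4cae
query mem[0x21]=0x5d, mem[0x22]=0xef, mem[0x1d]=0x9e, mem[0x15]=0xac, mem[0x11]=0x4c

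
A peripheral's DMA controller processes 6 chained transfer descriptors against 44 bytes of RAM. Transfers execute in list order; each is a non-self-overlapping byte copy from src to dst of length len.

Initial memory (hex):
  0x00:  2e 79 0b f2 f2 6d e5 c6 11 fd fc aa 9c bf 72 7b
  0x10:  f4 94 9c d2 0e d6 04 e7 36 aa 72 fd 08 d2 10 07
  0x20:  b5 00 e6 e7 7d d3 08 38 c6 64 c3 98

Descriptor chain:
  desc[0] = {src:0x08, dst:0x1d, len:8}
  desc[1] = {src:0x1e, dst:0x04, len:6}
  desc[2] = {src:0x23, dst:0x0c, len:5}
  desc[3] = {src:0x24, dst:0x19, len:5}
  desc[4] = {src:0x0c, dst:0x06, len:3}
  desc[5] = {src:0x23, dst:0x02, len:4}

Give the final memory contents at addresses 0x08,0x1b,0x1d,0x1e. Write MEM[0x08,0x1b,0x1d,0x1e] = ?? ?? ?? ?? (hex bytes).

MEM[0x08,0x1b,0x1d,0x1e] = d3 08 c6 fd

#0 dst[0x1d+8] := {0x11,0xfd,0xfc,0xaa,0x9c,0xbf,0x72,0x7b}
#1 dst[0x04+6] := {0xfd,0xfc,0xaa,0x9c,0xbf,0x72}
#2 dst[0x0c+5] := {0x72,0x7b,0xd3,0x08,0x38}
#3 dst[0x19+5] := {0x7b,0xd3,0x08,0x38,0xc6}
#4 dst[0x06+3] := {0x72,0x7b,0xd3}
#5 dst[0x02+4] := {0x72,0x7b,0xd3,0x08}
query mem[0x08]=0xd3, mem[0x1b]=0x08, mem[0x1d]=0xc6, mem[0x1e]=0xfd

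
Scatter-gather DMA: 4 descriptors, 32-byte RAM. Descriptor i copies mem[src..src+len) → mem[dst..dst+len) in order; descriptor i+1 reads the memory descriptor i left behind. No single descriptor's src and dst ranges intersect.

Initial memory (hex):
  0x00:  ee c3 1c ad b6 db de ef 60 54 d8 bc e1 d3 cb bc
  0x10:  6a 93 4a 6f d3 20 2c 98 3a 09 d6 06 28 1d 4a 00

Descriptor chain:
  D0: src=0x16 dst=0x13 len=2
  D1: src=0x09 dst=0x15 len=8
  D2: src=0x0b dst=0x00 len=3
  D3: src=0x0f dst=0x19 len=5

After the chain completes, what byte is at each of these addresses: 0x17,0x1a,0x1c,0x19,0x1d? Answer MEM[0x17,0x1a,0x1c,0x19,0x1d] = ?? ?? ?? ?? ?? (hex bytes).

MEM[0x17,0x1a,0x1c,0x19,0x1d] = bc 6a 4a bc 2c

[0] 0x16->0x13 len=2 : 2c 98
[1] 0x09->0x15 len=8 : 54 d8 bc e1 d3 cb bc 6a
[2] 0x0b->0x00 len=3 : bc e1 d3
[3] 0x0f->0x19 len=5 : bc 6a 93 4a 2c
query mem[0x17]=0xbc, mem[0x1a]=0x6a, mem[0x1c]=0x4a, mem[0x19]=0xbc, mem[0x1d]=0x2c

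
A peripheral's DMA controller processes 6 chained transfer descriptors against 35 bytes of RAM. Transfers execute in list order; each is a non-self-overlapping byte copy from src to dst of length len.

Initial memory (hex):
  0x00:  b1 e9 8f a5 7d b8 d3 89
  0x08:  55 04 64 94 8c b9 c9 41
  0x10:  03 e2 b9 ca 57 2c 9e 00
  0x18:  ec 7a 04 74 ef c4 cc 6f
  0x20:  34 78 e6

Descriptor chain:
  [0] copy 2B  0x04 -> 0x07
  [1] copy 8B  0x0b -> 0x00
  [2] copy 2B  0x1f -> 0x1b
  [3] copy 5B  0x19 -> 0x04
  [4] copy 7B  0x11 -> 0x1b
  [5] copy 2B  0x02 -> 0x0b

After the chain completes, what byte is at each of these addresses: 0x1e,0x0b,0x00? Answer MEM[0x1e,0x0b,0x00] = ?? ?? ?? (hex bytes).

MEM[0x1e,0x0b,0x00] = 57 b9 94

[0] 0x04->0x07 len=2 : 7d b8
[1] 0x0b->0x00 len=8 : 94 8c b9 c9 41 03 e2 b9
[2] 0x1f->0x1b len=2 : 6f 34
[3] 0x19->0x04 len=5 : 7a 04 6f 34 c4
[4] 0x11->0x1b len=7 : e2 b9 ca 57 2c 9e 00
[5] 0x02->0x0b len=2 : b9 c9
query mem[0x1e]=0x57, mem[0x0b]=0xb9, mem[0x00]=0x94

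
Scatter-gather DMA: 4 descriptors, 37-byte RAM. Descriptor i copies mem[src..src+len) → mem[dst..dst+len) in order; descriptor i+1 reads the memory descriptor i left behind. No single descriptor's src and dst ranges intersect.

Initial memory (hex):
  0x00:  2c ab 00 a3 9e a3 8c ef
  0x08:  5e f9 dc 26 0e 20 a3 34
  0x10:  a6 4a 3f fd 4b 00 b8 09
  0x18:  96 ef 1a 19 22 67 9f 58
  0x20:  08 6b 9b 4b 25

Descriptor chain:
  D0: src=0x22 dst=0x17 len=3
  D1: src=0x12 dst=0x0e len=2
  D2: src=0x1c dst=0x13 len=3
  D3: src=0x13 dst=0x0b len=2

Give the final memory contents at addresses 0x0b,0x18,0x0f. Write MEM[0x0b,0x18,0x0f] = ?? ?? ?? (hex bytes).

#0 dst[0x17+3] := {0x9b,0x4b,0x25}
#1 dst[0x0e+2] := {0x3f,0xfd}
#2 dst[0x13+3] := {0x22,0x67,0x9f}
#3 dst[0x0b+2] := {0x22,0x67}
query mem[0x0b]=0x22, mem[0x18]=0x4b, mem[0x0f]=0xfd

MEM[0x0b,0x18,0x0f] = 22 4b fd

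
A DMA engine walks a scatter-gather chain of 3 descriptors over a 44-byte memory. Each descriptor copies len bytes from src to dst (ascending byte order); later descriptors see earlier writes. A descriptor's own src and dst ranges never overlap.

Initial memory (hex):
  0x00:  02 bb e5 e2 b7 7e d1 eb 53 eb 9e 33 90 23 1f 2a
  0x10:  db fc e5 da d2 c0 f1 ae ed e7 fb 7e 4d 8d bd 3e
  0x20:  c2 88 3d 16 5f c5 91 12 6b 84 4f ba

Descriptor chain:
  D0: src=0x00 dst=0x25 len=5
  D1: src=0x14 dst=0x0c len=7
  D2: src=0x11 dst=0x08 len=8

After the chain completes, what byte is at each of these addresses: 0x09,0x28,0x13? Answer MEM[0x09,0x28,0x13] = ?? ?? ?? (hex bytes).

MEM[0x09,0x28,0x13] = fb e2 da

  after D0: wrote 5B at 0x25 = 02bbe5e2b7
  after D1: wrote 7B at 0x0c = d2c0f1aeede7fb
  after D2: wrote 8B at 0x08 = e7fbdad2c0f1aeed
query mem[0x09]=0xfb, mem[0x28]=0xe2, mem[0x13]=0xda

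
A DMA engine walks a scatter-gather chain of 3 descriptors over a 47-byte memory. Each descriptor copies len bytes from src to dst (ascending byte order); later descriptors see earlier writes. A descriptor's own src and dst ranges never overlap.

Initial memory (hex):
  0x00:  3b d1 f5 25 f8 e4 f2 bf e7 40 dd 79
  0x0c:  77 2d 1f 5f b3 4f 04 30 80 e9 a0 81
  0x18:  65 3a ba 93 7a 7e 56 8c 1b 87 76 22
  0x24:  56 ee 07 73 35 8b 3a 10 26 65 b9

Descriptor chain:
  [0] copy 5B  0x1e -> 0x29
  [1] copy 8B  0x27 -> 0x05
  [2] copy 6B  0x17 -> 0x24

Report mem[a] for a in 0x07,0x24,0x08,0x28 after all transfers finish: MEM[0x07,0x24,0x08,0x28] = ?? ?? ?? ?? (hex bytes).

MEM[0x07,0x24,0x08,0x28] = 56 81 8c 93

D0: mem[0x29..0x2d] <- [56 8c 1b 87 76]
D1: mem[0x05..0x0c] <- [73 35 56 8c 1b 87 76 b9]
D2: mem[0x24..0x29] <- [81 65 3a ba 93 7a]
query mem[0x07]=0x56, mem[0x24]=0x81, mem[0x08]=0x8c, mem[0x28]=0x93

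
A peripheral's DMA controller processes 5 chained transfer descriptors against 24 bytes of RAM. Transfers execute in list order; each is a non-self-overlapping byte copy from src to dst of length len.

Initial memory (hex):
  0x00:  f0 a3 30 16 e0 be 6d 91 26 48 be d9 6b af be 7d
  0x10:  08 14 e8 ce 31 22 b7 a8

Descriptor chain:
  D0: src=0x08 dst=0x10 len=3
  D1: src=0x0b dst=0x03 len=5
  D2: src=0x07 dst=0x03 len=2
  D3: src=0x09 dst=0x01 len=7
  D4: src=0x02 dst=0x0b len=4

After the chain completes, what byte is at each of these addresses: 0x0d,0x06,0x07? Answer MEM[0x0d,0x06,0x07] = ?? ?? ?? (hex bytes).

MEM[0x0d,0x06,0x07] = 6b be 7d

  after D0: wrote 3B at 0x10 = 2648be
  after D1: wrote 5B at 0x03 = d96bafbe7d
  after D2: wrote 2B at 0x03 = 7d26
  after D3: wrote 7B at 0x01 = 48bed96bafbe7d
  after D4: wrote 4B at 0x0b = bed96baf
query mem[0x0d]=0x6b, mem[0x06]=0xbe, mem[0x07]=0x7d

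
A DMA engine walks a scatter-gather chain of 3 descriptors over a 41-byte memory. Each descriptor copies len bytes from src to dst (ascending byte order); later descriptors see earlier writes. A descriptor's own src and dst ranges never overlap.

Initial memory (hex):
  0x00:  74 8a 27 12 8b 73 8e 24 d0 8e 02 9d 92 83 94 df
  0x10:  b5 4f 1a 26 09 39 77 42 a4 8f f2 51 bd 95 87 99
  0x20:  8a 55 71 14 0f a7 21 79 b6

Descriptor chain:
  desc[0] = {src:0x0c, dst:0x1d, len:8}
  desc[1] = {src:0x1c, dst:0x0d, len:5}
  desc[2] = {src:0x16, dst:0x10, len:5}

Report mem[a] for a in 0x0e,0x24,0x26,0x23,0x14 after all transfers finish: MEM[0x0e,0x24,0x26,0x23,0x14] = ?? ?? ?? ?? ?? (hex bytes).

MEM[0x0e,0x24,0x26,0x23,0x14] = 92 26 21 1a f2

D0: mem[0x1d..0x24] <- [92 83 94 df b5 4f 1a 26]
D1: mem[0x0d..0x11] <- [bd 92 83 94 df]
D2: mem[0x10..0x14] <- [77 42 a4 8f f2]
query mem[0x0e]=0x92, mem[0x24]=0x26, mem[0x26]=0x21, mem[0x23]=0x1a, mem[0x14]=0xf2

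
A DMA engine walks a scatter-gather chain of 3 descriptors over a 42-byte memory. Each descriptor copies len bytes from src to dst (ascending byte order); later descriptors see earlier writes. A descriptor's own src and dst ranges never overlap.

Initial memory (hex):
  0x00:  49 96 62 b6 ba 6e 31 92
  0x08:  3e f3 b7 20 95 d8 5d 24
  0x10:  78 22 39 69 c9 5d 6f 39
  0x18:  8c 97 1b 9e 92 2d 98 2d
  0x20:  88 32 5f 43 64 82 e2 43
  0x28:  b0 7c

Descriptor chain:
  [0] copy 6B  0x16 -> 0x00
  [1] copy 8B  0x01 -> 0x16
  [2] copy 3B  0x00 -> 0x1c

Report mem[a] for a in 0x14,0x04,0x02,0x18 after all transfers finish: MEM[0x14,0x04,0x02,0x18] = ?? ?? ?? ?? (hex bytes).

MEM[0x14,0x04,0x02,0x18] = c9 1b 8c 97

#0 dst[0x00+6] := {0x6f,0x39,0x8c,0x97,0x1b,0x9e}
#1 dst[0x16+8] := {0x39,0x8c,0x97,0x1b,0x9e,0x31,0x92,0x3e}
#2 dst[0x1c+3] := {0x6f,0x39,0x8c}
query mem[0x14]=0xc9, mem[0x04]=0x1b, mem[0x02]=0x8c, mem[0x18]=0x97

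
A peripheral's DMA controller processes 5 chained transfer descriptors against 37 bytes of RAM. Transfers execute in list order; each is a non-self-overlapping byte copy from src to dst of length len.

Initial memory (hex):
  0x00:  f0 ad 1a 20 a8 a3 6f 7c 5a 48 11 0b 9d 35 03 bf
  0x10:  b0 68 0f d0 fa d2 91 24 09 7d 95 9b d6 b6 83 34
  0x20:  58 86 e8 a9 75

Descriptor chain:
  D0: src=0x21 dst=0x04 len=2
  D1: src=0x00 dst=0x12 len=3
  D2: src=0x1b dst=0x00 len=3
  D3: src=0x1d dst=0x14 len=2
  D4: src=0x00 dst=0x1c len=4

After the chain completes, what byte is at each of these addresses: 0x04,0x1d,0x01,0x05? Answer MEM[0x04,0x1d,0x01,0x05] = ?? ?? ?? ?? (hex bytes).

MEM[0x04,0x1d,0x01,0x05] = 86 d6 d6 e8

[0] 0x21->0x04 len=2 : 86 e8
[1] 0x00->0x12 len=3 : f0 ad 1a
[2] 0x1b->0x00 len=3 : 9b d6 b6
[3] 0x1d->0x14 len=2 : b6 83
[4] 0x00->0x1c len=4 : 9b d6 b6 20
query mem[0x04]=0x86, mem[0x1d]=0xd6, mem[0x01]=0xd6, mem[0x05]=0xe8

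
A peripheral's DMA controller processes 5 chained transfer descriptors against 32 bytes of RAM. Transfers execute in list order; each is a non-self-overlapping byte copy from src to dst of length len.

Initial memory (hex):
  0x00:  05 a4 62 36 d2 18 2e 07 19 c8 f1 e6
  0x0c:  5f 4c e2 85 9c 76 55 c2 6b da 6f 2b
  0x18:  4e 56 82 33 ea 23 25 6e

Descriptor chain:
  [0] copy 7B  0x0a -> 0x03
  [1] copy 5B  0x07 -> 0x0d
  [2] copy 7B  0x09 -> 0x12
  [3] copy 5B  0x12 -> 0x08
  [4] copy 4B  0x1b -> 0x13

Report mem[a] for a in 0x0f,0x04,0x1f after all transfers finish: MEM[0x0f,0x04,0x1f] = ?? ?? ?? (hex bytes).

#0 dst[0x03+7] := {0xf1,0xe6,0x5f,0x4c,0xe2,0x85,0x9c}
#1 dst[0x0d+5] := {0xe2,0x85,0x9c,0xf1,0xe6}
#2 dst[0x12+7] := {0x9c,0xf1,0xe6,0x5f,0xe2,0x85,0x9c}
#3 dst[0x08+5] := {0x9c,0xf1,0xe6,0x5f,0xe2}
#4 dst[0x13+4] := {0x33,0xea,0x23,0x25}
query mem[0x0f]=0x9c, mem[0x04]=0xe6, mem[0x1f]=0x6e

MEM[0x0f,0x04,0x1f] = 9c e6 6e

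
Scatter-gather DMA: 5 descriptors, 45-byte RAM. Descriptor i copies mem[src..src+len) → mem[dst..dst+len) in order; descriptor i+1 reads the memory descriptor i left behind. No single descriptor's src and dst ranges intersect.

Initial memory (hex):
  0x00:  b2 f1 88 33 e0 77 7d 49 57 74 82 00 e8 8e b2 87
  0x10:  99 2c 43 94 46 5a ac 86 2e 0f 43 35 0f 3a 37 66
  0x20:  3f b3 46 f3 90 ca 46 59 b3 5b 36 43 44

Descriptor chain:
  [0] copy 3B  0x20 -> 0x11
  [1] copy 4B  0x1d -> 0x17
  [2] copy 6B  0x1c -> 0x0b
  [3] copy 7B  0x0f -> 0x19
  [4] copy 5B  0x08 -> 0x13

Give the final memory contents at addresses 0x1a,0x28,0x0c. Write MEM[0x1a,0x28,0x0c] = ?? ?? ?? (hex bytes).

[0] 0x20->0x11 len=3 : 3f b3 46
[1] 0x1d->0x17 len=4 : 3a 37 66 3f
[2] 0x1c->0x0b len=6 : 0f 3a 37 66 3f b3
[3] 0x0f->0x19 len=7 : 3f b3 3f b3 46 46 5a
[4] 0x08->0x13 len=5 : 57 74 82 0f 3a
query mem[0x1a]=0xb3, mem[0x28]=0xb3, mem[0x0c]=0x3a

MEM[0x1a,0x28,0x0c] = b3 b3 3a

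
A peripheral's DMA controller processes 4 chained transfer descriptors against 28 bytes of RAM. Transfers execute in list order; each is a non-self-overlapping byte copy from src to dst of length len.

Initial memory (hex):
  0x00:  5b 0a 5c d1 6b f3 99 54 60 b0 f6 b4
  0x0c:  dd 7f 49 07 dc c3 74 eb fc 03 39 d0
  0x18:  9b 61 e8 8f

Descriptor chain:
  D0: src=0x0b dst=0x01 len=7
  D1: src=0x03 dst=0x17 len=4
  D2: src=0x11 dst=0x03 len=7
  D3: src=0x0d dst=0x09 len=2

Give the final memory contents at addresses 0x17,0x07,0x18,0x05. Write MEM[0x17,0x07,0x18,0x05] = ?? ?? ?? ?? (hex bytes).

  after D0: wrote 7B at 0x01 = b4dd7f4907dcc3
  after D1: wrote 4B at 0x17 = 7f4907dc
  after D2: wrote 7B at 0x03 = c374ebfc03397f
  after D3: wrote 2B at 0x09 = 7f49
query mem[0x17]=0x7f, mem[0x07]=0x03, mem[0x18]=0x49, mem[0x05]=0xeb

MEM[0x17,0x07,0x18,0x05] = 7f 03 49 eb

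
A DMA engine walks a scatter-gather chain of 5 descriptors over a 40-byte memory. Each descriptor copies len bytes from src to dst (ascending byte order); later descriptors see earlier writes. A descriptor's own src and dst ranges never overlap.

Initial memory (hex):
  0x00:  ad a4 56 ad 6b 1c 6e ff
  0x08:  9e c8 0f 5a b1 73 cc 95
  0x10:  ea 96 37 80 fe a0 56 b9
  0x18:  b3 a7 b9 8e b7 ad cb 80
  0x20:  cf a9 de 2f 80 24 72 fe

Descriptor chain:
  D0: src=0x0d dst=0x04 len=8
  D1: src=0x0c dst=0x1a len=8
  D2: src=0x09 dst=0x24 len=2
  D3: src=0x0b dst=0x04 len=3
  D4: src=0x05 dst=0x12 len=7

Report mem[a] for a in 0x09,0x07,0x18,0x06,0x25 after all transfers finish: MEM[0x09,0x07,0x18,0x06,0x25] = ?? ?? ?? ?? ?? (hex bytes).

[0] 0x0d->0x04 len=8 : 73 cc 95 ea 96 37 80 fe
[1] 0x0c->0x1a len=8 : b1 73 cc 95 ea 96 37 80
[2] 0x09->0x24 len=2 : 37 80
[3] 0x0b->0x04 len=3 : fe b1 73
[4] 0x05->0x12 len=7 : b1 73 ea 96 37 80 fe
query mem[0x09]=0x37, mem[0x07]=0xea, mem[0x18]=0xfe, mem[0x06]=0x73, mem[0x25]=0x80

MEM[0x09,0x07,0x18,0x06,0x25] = 37 ea fe 73 80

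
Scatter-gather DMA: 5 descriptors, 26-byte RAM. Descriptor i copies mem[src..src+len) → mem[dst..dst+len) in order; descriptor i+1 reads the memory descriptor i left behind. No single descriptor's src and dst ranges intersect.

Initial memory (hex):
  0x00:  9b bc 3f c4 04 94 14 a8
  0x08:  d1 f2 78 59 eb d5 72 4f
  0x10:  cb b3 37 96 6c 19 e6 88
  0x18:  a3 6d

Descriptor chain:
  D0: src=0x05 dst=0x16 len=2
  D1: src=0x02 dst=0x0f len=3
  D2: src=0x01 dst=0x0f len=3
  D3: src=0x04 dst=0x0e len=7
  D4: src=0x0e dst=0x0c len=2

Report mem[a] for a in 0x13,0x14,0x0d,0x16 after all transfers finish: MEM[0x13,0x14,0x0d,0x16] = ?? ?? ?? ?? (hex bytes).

MEM[0x13,0x14,0x0d,0x16] = f2 78 94 94

D0: mem[0x16..0x17] <- [94 14]
D1: mem[0x0f..0x11] <- [3f c4 04]
D2: mem[0x0f..0x11] <- [bc 3f c4]
D3: mem[0x0e..0x14] <- [04 94 14 a8 d1 f2 78]
D4: mem[0x0c..0x0d] <- [04 94]
query mem[0x13]=0xf2, mem[0x14]=0x78, mem[0x0d]=0x94, mem[0x16]=0x94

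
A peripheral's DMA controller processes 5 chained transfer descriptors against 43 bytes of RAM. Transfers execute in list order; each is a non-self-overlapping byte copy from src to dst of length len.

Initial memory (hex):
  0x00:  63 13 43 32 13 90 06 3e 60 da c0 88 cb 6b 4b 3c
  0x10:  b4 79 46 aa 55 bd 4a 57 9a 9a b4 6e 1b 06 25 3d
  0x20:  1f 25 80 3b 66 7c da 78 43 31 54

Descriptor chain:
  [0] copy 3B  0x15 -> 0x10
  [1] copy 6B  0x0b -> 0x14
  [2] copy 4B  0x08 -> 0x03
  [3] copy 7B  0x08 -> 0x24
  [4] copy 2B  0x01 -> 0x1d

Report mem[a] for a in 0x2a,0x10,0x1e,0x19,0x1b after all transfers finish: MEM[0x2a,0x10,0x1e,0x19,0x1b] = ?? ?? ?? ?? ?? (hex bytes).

MEM[0x2a,0x10,0x1e,0x19,0x1b] = 4b bd 43 bd 6e

D0: mem[0x10..0x12] <- [bd 4a 57]
D1: mem[0x14..0x19] <- [88 cb 6b 4b 3c bd]
D2: mem[0x03..0x06] <- [60 da c0 88]
D3: mem[0x24..0x2a] <- [60 da c0 88 cb 6b 4b]
D4: mem[0x1d..0x1e] <- [13 43]
query mem[0x2a]=0x4b, mem[0x10]=0xbd, mem[0x1e]=0x43, mem[0x19]=0xbd, mem[0x1b]=0x6e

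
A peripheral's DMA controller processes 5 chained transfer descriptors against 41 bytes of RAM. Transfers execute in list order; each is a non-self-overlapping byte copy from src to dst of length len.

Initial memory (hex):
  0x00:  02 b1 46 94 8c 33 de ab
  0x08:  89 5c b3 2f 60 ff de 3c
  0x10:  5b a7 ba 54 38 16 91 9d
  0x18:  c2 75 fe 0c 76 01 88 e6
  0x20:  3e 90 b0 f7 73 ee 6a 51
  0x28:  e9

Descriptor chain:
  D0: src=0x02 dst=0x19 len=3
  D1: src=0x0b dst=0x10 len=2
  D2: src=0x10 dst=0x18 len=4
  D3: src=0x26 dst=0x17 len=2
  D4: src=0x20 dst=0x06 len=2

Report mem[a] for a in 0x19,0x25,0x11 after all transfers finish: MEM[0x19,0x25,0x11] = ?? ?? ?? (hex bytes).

D0: mem[0x19..0x1b] <- [46 94 8c]
D1: mem[0x10..0x11] <- [2f 60]
D2: mem[0x18..0x1b] <- [2f 60 ba 54]
D3: mem[0x17..0x18] <- [6a 51]
D4: mem[0x06..0x07] <- [3e 90]
query mem[0x19]=0x60, mem[0x25]=0xee, mem[0x11]=0x60

MEM[0x19,0x25,0x11] = 60 ee 60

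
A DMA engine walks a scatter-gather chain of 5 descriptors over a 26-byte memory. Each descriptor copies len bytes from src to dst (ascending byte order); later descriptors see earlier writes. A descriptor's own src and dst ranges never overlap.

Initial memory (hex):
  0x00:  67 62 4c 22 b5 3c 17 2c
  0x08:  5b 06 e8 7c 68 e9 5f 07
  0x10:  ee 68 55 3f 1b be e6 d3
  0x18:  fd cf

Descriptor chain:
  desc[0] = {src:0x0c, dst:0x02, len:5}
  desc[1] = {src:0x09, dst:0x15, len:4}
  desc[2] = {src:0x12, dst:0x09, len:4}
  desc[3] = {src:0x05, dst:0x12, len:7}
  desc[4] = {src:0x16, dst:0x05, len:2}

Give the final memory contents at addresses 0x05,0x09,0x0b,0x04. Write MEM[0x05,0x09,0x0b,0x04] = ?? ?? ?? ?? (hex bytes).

#0 dst[0x02+5] := {0x68,0xe9,0x5f,0x07,0xee}
#1 dst[0x15+4] := {0x06,0xe8,0x7c,0x68}
#2 dst[0x09+4] := {0x55,0x3f,0x1b,0x06}
#3 dst[0x12+7] := {0x07,0xee,0x2c,0x5b,0x55,0x3f,0x1b}
#4 dst[0x05+2] := {0x55,0x3f}
query mem[0x05]=0x55, mem[0x09]=0x55, mem[0x0b]=0x1b, mem[0x04]=0x5f

MEM[0x05,0x09,0x0b,0x04] = 55 55 1b 5f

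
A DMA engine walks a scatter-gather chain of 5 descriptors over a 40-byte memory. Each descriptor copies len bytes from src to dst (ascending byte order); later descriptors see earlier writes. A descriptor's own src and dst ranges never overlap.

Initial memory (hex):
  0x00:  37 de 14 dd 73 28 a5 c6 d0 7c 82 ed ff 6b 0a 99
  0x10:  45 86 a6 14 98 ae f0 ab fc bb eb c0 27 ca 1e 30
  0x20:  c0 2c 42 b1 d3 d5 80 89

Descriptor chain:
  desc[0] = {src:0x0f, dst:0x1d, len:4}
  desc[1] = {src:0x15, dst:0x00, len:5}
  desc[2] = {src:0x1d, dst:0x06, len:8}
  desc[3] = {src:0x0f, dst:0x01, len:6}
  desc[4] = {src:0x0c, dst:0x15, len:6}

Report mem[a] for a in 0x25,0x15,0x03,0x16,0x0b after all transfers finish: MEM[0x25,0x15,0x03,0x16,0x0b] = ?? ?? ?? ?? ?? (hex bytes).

[0] 0x0f->0x1d len=4 : 99 45 86 a6
[1] 0x15->0x00 len=5 : ae f0 ab fc bb
[2] 0x1d->0x06 len=8 : 99 45 86 a6 2c 42 b1 d3
[3] 0x0f->0x01 len=6 : 99 45 86 a6 14 98
[4] 0x0c->0x15 len=6 : b1 d3 0a 99 45 86
query mem[0x25]=0xd5, mem[0x15]=0xb1, mem[0x03]=0x86, mem[0x16]=0xd3, mem[0x0b]=0x42

MEM[0x25,0x15,0x03,0x16,0x0b] = d5 b1 86 d3 42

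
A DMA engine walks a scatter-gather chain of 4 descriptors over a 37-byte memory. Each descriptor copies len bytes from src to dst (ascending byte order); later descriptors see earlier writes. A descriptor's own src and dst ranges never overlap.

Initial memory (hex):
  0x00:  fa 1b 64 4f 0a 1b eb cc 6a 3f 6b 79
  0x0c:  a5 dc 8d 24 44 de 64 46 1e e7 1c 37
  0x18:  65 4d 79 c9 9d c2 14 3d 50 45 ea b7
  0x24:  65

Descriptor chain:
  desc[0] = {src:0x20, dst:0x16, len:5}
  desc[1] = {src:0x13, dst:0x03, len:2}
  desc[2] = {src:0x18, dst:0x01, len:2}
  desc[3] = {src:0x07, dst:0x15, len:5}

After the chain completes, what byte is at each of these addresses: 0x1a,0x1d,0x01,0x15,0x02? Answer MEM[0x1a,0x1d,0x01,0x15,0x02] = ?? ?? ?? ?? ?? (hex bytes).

D0: mem[0x16..0x1a] <- [50 45 ea b7 65]
D1: mem[0x03..0x04] <- [46 1e]
D2: mem[0x01..0x02] <- [ea b7]
D3: mem[0x15..0x19] <- [cc 6a 3f 6b 79]
query mem[0x1a]=0x65, mem[0x1d]=0xc2, mem[0x01]=0xea, mem[0x15]=0xcc, mem[0x02]=0xb7

MEM[0x1a,0x1d,0x01,0x15,0x02] = 65 c2 ea cc b7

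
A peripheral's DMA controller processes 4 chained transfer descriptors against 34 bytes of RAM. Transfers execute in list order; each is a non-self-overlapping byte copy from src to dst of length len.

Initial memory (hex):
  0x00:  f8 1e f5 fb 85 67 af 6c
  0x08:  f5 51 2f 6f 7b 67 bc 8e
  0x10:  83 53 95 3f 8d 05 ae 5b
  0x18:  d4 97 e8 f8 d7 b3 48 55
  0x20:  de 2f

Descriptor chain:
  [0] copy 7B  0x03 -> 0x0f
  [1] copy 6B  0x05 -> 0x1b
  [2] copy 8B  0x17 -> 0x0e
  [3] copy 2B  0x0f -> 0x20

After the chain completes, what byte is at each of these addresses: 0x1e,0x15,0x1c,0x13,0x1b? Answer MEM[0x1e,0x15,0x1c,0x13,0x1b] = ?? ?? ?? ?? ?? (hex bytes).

MEM[0x1e,0x15,0x1c,0x13,0x1b] = f5 f5 af af 67

  after D0: wrote 7B at 0x0f = fb8567af6cf551
  after D1: wrote 6B at 0x1b = 67af6cf5512f
  after D2: wrote 8B at 0x0e = 5bd497e867af6cf5
  after D3: wrote 2B at 0x20 = d497
query mem[0x1e]=0xf5, mem[0x15]=0xf5, mem[0x1c]=0xaf, mem[0x13]=0xaf, mem[0x1b]=0x67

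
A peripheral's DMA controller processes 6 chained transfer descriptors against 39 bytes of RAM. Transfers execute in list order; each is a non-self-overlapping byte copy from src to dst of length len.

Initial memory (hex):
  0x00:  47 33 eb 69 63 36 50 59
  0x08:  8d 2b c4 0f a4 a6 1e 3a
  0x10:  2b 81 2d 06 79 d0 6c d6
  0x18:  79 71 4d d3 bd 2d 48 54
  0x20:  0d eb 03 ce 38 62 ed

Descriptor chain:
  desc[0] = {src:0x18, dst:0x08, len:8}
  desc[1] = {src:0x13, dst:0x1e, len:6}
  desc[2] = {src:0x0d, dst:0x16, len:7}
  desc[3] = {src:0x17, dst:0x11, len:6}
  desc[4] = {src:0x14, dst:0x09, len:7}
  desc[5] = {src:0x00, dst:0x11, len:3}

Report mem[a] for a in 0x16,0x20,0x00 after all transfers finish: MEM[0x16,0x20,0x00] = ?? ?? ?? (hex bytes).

MEM[0x16,0x20,0x00] = 06 d0 47

[0] 0x18->0x08 len=8 : 79 71 4d d3 bd 2d 48 54
[1] 0x13->0x1e len=6 : 06 79 d0 6c d6 79
[2] 0x0d->0x16 len=7 : 2d 48 54 2b 81 2d 06
[3] 0x17->0x11 len=6 : 48 54 2b 81 2d 06
[4] 0x14->0x09 len=7 : 81 2d 06 48 54 2b 81
[5] 0x00->0x11 len=3 : 47 33 eb
query mem[0x16]=0x06, mem[0x20]=0xd0, mem[0x00]=0x47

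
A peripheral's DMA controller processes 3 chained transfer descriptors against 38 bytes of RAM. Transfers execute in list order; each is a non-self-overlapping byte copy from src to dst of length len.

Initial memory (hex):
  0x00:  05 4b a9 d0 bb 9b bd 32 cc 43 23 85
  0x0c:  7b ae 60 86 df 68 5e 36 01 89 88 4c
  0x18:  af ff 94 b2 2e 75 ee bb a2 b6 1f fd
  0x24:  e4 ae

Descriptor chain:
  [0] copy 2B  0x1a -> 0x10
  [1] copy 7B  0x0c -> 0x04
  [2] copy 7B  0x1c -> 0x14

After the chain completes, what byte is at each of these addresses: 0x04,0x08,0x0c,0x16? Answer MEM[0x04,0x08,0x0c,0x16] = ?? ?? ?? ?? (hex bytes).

MEM[0x04,0x08,0x0c,0x16] = 7b 94 7b ee

D0: mem[0x10..0x11] <- [94 b2]
D1: mem[0x04..0x0a] <- [7b ae 60 86 94 b2 5e]
D2: mem[0x14..0x1a] <- [2e 75 ee bb a2 b6 1f]
query mem[0x04]=0x7b, mem[0x08]=0x94, mem[0x0c]=0x7b, mem[0x16]=0xee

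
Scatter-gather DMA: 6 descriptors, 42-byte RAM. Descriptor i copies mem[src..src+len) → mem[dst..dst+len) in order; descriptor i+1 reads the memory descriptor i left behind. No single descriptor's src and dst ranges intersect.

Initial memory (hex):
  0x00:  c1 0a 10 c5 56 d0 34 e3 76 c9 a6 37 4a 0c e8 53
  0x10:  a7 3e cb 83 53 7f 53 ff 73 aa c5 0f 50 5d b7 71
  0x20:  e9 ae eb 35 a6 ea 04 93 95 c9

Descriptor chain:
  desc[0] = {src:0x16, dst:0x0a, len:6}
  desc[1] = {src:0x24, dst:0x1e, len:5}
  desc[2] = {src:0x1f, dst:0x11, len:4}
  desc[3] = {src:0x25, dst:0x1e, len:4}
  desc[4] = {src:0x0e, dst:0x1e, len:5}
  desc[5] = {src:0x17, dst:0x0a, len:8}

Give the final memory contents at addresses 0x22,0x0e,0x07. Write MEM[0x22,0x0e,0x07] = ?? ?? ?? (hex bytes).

D0: mem[0x0a..0x0f] <- [53 ff 73 aa c5 0f]
D1: mem[0x1e..0x22] <- [a6 ea 04 93 95]
D2: mem[0x11..0x14] <- [ea 04 93 95]
D3: mem[0x1e..0x21] <- [ea 04 93 95]
D4: mem[0x1e..0x22] <- [c5 0f a7 ea 04]
D5: mem[0x0a..0x11] <- [ff 73 aa c5 0f 50 5d c5]
query mem[0x22]=0x04, mem[0x0e]=0x0f, mem[0x07]=0xe3

MEM[0x22,0x0e,0x07] = 04 0f e3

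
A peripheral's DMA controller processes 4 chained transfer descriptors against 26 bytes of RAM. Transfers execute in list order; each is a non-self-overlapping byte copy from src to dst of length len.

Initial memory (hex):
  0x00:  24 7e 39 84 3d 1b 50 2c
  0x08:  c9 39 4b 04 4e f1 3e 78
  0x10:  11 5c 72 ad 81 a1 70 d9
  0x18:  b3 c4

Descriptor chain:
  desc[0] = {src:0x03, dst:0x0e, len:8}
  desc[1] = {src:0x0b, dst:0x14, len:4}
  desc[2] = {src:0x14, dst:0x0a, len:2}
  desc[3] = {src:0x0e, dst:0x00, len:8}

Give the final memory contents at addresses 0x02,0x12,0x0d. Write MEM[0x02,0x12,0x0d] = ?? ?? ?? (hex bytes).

MEM[0x02,0x12,0x0d] = 1b 2c f1

#0 dst[0x0e+8] := {0x84,0x3d,0x1b,0x50,0x2c,0xc9,0x39,0x4b}
#1 dst[0x14+4] := {0x04,0x4e,0xf1,0x84}
#2 dst[0x0a+2] := {0x04,0x4e}
#3 dst[0x00+8] := {0x84,0x3d,0x1b,0x50,0x2c,0xc9,0x04,0x4e}
query mem[0x02]=0x1b, mem[0x12]=0x2c, mem[0x0d]=0xf1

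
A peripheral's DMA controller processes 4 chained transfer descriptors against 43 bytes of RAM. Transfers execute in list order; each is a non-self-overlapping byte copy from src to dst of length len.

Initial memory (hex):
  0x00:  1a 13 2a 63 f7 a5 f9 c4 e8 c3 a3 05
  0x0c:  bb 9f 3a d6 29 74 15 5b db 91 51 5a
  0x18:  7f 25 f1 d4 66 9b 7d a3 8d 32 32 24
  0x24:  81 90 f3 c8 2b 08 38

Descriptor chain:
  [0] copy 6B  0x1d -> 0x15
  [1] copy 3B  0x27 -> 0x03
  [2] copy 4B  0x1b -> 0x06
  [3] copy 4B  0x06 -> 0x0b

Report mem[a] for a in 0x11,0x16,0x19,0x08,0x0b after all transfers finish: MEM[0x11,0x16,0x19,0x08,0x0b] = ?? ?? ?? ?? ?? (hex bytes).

[0] 0x1d->0x15 len=6 : 9b 7d a3 8d 32 32
[1] 0x27->0x03 len=3 : c8 2b 08
[2] 0x1b->0x06 len=4 : d4 66 9b 7d
[3] 0x06->0x0b len=4 : d4 66 9b 7d
query mem[0x11]=0x74, mem[0x16]=0x7d, mem[0x19]=0x32, mem[0x08]=0x9b, mem[0x0b]=0xd4

MEM[0x11,0x16,0x19,0x08,0x0b] = 74 7d 32 9b d4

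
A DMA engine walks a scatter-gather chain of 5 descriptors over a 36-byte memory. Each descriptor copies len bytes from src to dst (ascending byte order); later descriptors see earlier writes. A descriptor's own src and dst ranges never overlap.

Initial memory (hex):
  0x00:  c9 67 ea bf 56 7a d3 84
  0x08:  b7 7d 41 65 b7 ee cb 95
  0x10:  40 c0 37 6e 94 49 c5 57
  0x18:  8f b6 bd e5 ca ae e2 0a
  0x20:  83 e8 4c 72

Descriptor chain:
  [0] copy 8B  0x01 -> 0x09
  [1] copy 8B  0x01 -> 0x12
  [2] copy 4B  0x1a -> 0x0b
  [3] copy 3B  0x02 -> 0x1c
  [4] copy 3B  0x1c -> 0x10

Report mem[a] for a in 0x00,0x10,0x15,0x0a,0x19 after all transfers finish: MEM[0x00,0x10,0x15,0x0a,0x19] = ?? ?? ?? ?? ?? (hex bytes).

#0 dst[0x09+8] := {0x67,0xea,0xbf,0x56,0x7a,0xd3,0x84,0xb7}
#1 dst[0x12+8] := {0x67,0xea,0xbf,0x56,0x7a,0xd3,0x84,0xb7}
#2 dst[0x0b+4] := {0xbd,0xe5,0xca,0xae}
#3 dst[0x1c+3] := {0xea,0xbf,0x56}
#4 dst[0x10+3] := {0xea,0xbf,0x56}
query mem[0x00]=0xc9, mem[0x10]=0xea, mem[0x15]=0x56, mem[0x0a]=0xea, mem[0x19]=0xb7

MEM[0x00,0x10,0x15,0x0a,0x19] = c9 ea 56 ea b7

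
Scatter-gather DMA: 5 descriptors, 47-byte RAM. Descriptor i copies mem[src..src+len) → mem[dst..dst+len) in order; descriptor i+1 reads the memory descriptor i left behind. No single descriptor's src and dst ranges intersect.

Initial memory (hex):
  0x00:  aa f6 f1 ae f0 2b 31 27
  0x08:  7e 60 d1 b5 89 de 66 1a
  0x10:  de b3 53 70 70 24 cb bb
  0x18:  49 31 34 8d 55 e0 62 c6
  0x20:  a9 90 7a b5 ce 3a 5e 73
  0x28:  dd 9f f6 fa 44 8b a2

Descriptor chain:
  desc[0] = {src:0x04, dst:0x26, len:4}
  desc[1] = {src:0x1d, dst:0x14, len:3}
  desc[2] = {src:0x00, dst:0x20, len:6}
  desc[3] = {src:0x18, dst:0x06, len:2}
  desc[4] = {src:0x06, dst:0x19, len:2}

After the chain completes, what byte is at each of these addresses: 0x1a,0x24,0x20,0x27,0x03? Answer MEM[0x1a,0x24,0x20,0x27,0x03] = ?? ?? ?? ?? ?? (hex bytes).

#0 dst[0x26+4] := {0xf0,0x2b,0x31,0x27}
#1 dst[0x14+3] := {0xe0,0x62,0xc6}
#2 dst[0x20+6] := {0xaa,0xf6,0xf1,0xae,0xf0,0x2b}
#3 dst[0x06+2] := {0x49,0x31}
#4 dst[0x19+2] := {0x49,0x31}
query mem[0x1a]=0x31, mem[0x24]=0xf0, mem[0x20]=0xaa, mem[0x27]=0x2b, mem[0x03]=0xae

MEM[0x1a,0x24,0x20,0x27,0x03] = 31 f0 aa 2b ae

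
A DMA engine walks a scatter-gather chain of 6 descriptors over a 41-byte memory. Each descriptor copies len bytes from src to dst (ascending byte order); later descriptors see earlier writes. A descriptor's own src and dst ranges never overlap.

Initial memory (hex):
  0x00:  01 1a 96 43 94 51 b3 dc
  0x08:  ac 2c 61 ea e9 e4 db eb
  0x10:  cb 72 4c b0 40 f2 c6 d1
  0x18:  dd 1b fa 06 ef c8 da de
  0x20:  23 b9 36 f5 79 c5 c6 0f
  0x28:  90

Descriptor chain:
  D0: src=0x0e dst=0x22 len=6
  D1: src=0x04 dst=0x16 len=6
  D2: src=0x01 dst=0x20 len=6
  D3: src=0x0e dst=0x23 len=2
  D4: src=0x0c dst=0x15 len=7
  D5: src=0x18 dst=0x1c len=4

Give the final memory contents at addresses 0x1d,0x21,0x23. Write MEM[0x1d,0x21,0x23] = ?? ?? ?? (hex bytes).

D0: mem[0x22..0x27] <- [db eb cb 72 4c b0]
D1: mem[0x16..0x1b] <- [94 51 b3 dc ac 2c]
D2: mem[0x20..0x25] <- [1a 96 43 94 51 b3]
D3: mem[0x23..0x24] <- [db eb]
D4: mem[0x15..0x1b] <- [e9 e4 db eb cb 72 4c]
D5: mem[0x1c..0x1f] <- [eb cb 72 4c]
query mem[0x1d]=0xcb, mem[0x21]=0x96, mem[0x23]=0xdb

MEM[0x1d,0x21,0x23] = cb 96 db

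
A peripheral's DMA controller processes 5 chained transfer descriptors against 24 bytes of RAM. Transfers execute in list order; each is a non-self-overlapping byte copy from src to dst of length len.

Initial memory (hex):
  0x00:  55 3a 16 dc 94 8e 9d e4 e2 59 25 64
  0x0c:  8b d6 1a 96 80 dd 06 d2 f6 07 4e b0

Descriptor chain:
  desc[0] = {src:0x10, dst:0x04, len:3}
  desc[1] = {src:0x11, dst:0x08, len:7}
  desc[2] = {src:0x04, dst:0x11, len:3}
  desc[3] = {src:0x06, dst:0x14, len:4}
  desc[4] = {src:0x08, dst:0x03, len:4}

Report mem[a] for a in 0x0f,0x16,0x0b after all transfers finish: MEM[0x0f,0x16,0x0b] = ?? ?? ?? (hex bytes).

D0: mem[0x04..0x06] <- [80 dd 06]
D1: mem[0x08..0x0e] <- [dd 06 d2 f6 07 4e b0]
D2: mem[0x11..0x13] <- [80 dd 06]
D3: mem[0x14..0x17] <- [06 e4 dd 06]
D4: mem[0x03..0x06] <- [dd 06 d2 f6]
query mem[0x0f]=0x96, mem[0x16]=0xdd, mem[0x0b]=0xf6

MEM[0x0f,0x16,0x0b] = 96 dd f6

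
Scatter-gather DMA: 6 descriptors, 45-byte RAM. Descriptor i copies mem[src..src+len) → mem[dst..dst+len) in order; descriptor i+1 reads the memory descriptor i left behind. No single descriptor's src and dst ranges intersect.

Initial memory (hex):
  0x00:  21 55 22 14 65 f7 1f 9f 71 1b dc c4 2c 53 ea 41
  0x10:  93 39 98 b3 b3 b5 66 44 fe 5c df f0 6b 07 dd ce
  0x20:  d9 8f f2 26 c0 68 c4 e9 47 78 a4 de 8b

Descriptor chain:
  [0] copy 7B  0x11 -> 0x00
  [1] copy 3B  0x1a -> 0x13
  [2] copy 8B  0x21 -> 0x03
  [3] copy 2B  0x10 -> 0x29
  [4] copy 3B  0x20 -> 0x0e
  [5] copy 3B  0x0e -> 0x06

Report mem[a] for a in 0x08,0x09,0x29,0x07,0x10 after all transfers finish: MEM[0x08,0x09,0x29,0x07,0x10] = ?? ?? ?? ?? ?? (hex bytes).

MEM[0x08,0x09,0x29,0x07,0x10] = f2 e9 93 8f f2

[0] 0x11->0x00 len=7 : 39 98 b3 b3 b5 66 44
[1] 0x1a->0x13 len=3 : df f0 6b
[2] 0x21->0x03 len=8 : 8f f2 26 c0 68 c4 e9 47
[3] 0x10->0x29 len=2 : 93 39
[4] 0x20->0x0e len=3 : d9 8f f2
[5] 0x0e->0x06 len=3 : d9 8f f2
query mem[0x08]=0xf2, mem[0x09]=0xe9, mem[0x29]=0x93, mem[0x07]=0x8f, mem[0x10]=0xf2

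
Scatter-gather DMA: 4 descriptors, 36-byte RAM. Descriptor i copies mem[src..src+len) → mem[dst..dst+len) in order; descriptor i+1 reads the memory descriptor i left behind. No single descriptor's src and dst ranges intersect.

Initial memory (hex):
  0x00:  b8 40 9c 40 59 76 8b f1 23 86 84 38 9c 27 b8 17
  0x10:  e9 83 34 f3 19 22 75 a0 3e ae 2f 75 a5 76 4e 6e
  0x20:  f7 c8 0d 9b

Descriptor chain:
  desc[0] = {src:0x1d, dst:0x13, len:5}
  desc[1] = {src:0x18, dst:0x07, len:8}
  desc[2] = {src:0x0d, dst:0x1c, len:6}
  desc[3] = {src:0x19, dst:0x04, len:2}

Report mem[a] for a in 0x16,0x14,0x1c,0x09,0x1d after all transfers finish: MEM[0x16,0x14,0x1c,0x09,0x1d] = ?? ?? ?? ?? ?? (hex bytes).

MEM[0x16,0x14,0x1c,0x09,0x1d] = f7 4e 4e 2f 6e

[0] 0x1d->0x13 len=5 : 76 4e 6e f7 c8
[1] 0x18->0x07 len=8 : 3e ae 2f 75 a5 76 4e 6e
[2] 0x0d->0x1c len=6 : 4e 6e 17 e9 83 34
[3] 0x19->0x04 len=2 : ae 2f
query mem[0x16]=0xf7, mem[0x14]=0x4e, mem[0x1c]=0x4e, mem[0x09]=0x2f, mem[0x1d]=0x6e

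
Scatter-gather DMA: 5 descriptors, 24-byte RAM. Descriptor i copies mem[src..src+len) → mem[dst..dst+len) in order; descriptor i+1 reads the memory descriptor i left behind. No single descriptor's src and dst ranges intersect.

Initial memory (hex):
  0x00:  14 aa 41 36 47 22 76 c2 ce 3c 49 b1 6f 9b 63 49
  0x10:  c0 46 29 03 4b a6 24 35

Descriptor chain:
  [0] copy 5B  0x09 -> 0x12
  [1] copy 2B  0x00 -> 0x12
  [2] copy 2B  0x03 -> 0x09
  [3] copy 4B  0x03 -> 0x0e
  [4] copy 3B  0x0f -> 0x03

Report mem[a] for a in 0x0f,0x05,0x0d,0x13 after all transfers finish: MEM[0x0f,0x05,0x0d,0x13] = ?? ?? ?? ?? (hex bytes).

[0] 0x09->0x12 len=5 : 3c 49 b1 6f 9b
[1] 0x00->0x12 len=2 : 14 aa
[2] 0x03->0x09 len=2 : 36 47
[3] 0x03->0x0e len=4 : 36 47 22 76
[4] 0x0f->0x03 len=3 : 47 22 76
query mem[0x0f]=0x47, mem[0x05]=0x76, mem[0x0d]=0x9b, mem[0x13]=0xaa

MEM[0x0f,0x05,0x0d,0x13] = 47 76 9b aa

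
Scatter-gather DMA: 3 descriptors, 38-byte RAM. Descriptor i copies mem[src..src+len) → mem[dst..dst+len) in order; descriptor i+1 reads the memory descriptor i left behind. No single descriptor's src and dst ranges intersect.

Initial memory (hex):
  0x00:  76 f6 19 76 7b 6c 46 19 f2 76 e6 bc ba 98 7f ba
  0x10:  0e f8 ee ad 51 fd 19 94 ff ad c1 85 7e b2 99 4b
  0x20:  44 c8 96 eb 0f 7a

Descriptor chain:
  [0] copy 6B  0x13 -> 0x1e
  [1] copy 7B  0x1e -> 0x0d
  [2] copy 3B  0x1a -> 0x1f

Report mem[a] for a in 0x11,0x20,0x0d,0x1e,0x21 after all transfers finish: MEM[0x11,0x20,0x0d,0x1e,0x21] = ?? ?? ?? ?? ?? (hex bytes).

MEM[0x11,0x20,0x0d,0x1e,0x21] = 94 85 ad ad 7e

  after D0: wrote 6B at 0x1e = ad51fd1994ff
  after D1: wrote 7B at 0x0d = ad51fd1994ff0f
  after D2: wrote 3B at 0x1f = c1857e
query mem[0x11]=0x94, mem[0x20]=0x85, mem[0x0d]=0xad, mem[0x1e]=0xad, mem[0x21]=0x7e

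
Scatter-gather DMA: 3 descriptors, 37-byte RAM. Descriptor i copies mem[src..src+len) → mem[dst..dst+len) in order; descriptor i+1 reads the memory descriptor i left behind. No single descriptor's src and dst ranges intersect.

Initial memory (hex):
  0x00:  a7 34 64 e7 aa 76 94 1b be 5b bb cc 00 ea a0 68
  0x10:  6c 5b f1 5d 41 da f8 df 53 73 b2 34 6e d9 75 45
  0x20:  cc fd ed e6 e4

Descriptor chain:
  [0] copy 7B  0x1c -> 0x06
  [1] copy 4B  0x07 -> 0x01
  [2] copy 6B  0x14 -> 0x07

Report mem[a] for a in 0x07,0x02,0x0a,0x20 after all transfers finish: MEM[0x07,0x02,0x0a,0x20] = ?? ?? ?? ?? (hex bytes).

MEM[0x07,0x02,0x0a,0x20] = 41 75 df cc

#0 dst[0x06+7] := {0x6e,0xd9,0x75,0x45,0xcc,0xfd,0xed}
#1 dst[0x01+4] := {0xd9,0x75,0x45,0xcc}
#2 dst[0x07+6] := {0x41,0xda,0xf8,0xdf,0x53,0x73}
query mem[0x07]=0x41, mem[0x02]=0x75, mem[0x0a]=0xdf, mem[0x20]=0xcc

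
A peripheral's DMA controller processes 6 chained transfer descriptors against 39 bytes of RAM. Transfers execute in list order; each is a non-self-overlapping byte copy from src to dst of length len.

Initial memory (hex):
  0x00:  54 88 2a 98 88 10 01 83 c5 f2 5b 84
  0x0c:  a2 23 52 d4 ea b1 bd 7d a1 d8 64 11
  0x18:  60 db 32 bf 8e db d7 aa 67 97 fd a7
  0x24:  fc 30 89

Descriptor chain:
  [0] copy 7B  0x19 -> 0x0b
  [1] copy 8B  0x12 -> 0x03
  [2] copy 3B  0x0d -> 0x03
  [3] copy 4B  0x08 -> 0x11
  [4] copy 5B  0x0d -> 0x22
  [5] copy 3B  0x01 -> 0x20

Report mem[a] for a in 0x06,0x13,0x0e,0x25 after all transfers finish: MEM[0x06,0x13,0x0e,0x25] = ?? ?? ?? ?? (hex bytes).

MEM[0x06,0x13,0x0e,0x25] = d8 db 8e d7

#0 dst[0x0b+7] := {0xdb,0x32,0xbf,0x8e,0xdb,0xd7,0xaa}
#1 dst[0x03+8] := {0xbd,0x7d,0xa1,0xd8,0x64,0x11,0x60,0xdb}
#2 dst[0x03+3] := {0xbf,0x8e,0xdb}
#3 dst[0x11+4] := {0x11,0x60,0xdb,0xdb}
#4 dst[0x22+5] := {0xbf,0x8e,0xdb,0xd7,0x11}
#5 dst[0x20+3] := {0x88,0x2a,0xbf}
query mem[0x06]=0xd8, mem[0x13]=0xdb, mem[0x0e]=0x8e, mem[0x25]=0xd7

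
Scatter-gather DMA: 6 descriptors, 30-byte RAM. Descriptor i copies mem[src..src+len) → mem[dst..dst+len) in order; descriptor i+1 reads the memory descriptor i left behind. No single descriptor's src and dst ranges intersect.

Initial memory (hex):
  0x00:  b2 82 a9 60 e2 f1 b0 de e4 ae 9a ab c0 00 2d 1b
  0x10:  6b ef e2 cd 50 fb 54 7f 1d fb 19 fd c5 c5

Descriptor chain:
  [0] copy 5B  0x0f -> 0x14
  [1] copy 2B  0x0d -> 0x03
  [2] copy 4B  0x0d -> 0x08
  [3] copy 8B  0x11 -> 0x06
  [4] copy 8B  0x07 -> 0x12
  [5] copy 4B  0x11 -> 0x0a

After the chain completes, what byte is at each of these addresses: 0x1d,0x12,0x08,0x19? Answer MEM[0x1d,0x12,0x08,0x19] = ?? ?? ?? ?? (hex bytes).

MEM[0x1d,0x12,0x08,0x19] = c5 e2 cd 2d

  after D0: wrote 5B at 0x14 = 1b6befe2cd
  after D1: wrote 2B at 0x03 = 002d
  after D2: wrote 4B at 0x08 = 002d1b6b
  after D3: wrote 8B at 0x06 = efe2cd1b6befe2cd
  after D4: wrote 8B at 0x12 = e2cd1b6befe2cd2d
  after D5: wrote 4B at 0x0a = efe2cd1b
query mem[0x1d]=0xc5, mem[0x12]=0xe2, mem[0x08]=0xcd, mem[0x19]=0x2d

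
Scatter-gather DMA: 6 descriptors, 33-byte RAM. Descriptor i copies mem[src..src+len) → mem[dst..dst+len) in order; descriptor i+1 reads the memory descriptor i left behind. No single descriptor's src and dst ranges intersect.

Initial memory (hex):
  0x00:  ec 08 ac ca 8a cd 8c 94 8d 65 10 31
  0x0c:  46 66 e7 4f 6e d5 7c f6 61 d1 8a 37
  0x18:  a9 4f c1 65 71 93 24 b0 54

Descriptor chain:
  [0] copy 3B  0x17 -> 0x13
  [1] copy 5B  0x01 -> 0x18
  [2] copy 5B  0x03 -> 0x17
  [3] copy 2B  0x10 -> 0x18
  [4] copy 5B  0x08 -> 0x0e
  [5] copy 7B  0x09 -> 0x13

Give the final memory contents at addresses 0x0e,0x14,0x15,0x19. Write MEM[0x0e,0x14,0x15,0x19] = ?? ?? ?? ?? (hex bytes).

MEM[0x0e,0x14,0x15,0x19] = 8d 10 31 65

  after D0: wrote 3B at 0x13 = 37a94f
  after D1: wrote 5B at 0x18 = 08acca8acd
  after D2: wrote 5B at 0x17 = ca8acd8c94
  after D3: wrote 2B at 0x18 = 6ed5
  after D4: wrote 5B at 0x0e = 8d65103146
  after D5: wrote 7B at 0x13 = 65103146668d65
query mem[0x0e]=0x8d, mem[0x14]=0x10, mem[0x15]=0x31, mem[0x19]=0x65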